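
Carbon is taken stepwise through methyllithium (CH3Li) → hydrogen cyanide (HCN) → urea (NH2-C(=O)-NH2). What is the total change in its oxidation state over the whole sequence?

Carbon oxidation states along the series — methyllithium: -4, hydrogen cyanide: +2, urea: +4.
Net change = +4 − (-4) = +8.

+8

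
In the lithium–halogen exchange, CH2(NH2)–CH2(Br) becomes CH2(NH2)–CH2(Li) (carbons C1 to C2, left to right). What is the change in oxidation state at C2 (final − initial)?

Before: C2 has 1 bond to C, 2 bonds to H, 1 bond to Br → oxidation state -1.
After: C2 has 1 bond to C, 2 bonds to H, 1 bond to Li → oxidation state -3.
Δ = -3 − (-1) = -2, so this is a reduction at C2.

-2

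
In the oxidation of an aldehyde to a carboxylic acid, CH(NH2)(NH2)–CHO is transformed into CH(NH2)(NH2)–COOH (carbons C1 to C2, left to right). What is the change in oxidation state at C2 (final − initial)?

+2

Before: C2 has 1 bond to C, 1 bond to H, 2 bonds to O → oxidation state +1.
After: C2 has 1 bond to C, 3 bonds to O → oxidation state +3.
Δ = +3 − (+1) = +2, so this is an oxidation at C2.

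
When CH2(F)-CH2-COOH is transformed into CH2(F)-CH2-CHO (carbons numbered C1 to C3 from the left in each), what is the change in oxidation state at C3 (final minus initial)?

-2

Before: C3 has 1 bond to C, 3 bonds to O → oxidation state +3.
After: C3 has 1 bond to C, 1 bond to H, 2 bonds to O → oxidation state +1.
Δ = +1 − (+3) = -2, so this is a reduction at C3.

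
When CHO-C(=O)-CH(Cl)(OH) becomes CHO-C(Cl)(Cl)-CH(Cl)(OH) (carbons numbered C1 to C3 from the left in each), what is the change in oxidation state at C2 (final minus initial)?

Before: C2 has 2 bonds to C, 2 bonds to O → oxidation state +2.
After: C2 has 2 bonds to C, 2 bonds to Cl → oxidation state +2.
Δ = +2 − (+2) = 0, so no net redox change at C2.

0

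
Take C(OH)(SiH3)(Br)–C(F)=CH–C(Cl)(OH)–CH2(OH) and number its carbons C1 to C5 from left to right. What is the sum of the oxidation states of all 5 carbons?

Assign +1 per bond to O/N/halogen, −1 per bond to H or an electropositive element, and 0 per bond to carbon. Tallying each carbon:
C1: 1C, 1O, 1Br, 1Si → 0 + 1 + 1 − 1 = +1
C2: 3C, 1F → 0 + 1 = +1
C3: 3C, 1H → 0 − 1 = -1
C4: 2C, 1O, 1Cl → 0 + 1 + 1 = +2
C5: 1C, 2H, 1O → 0 − 2 + 1 = -1
Sum = +1 + 1 − 1 + 2 − 1 = +2.

+2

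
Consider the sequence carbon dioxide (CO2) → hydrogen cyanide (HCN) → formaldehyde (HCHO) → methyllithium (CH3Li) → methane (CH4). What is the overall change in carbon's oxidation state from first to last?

-8

Carbon oxidation states along the series — carbon dioxide: +4, hydrogen cyanide: +2, formaldehyde: 0, methyllithium: -4, methane: -4.
Net change = -4 − (+4) = -8.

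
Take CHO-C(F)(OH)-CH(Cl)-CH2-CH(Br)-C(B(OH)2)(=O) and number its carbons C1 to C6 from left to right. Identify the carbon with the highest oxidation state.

Bonds to more-electronegative neighbours contribute +1 each, bonds to H or metals contribute −1 each, and C–C bonds contribute 0. Tallying each carbon:
C1: 1C, 1H, 2O → 0 − 1 + 2 = +1
C2: 2C, 1O, 1F → 0 + 1 + 1 = +2
C3: 2C, 1H, 1Cl → 0 − 1 + 1 = 0
C4: 2C, 2H → 0 − 2 = -2
C5: 2C, 1H, 1Br → 0 − 1 + 1 = 0
C6: 1C, 2O, 1B → 0 + 2 − 1 = +1
The most oxidised carbon is C2 at +2.

C2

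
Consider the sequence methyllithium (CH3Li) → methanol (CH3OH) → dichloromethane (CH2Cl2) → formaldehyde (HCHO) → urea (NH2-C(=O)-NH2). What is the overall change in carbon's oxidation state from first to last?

+8

Carbon oxidation states along the series — methyllithium: -4, methanol: -2, dichloromethane: 0, formaldehyde: 0, urea: +4.
Net change = +4 − (-4) = +8.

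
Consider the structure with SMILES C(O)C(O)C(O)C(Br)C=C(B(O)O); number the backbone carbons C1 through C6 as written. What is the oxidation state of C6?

Count +1 for every bond to an atom more electronegative than carbon and −1 for every bond to one less electronegative; C–C bonds are 0.
C6 has a double bond to C (2×0 = 0), one bond to H (-1), one bond to B (-1).
Oxidation state = 0 − 1 − 1 = -2.

-2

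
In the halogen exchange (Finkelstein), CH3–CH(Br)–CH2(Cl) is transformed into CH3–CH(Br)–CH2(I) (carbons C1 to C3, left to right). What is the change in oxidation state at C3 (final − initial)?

0

Before: C3 has 1 bond to C, 2 bonds to H, 1 bond to Cl → oxidation state -1.
After: C3 has 1 bond to C, 2 bonds to H, 1 bond to I → oxidation state -1.
Δ = -1 − (-1) = 0, so no net redox change at C3.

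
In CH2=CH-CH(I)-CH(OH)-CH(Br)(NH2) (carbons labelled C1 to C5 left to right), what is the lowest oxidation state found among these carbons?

Bonds to more-electronegative neighbours contribute +1 each, bonds to H or metals contribute −1 each, and C–C bonds contribute 0. Tallying each carbon:
C1: 2C, 2H → 0 − 2 = -2
C2: 3C, 1H → 0 − 1 = -1
C3: 2C, 1H, 1I → 0 − 1 + 1 = 0
C4: 2C, 1H, 1O → 0 − 1 + 1 = 0
C5: 1C, 1H, 1N, 1Br → 0 − 1 + 1 + 1 = +1
The lowest value is -2.

-2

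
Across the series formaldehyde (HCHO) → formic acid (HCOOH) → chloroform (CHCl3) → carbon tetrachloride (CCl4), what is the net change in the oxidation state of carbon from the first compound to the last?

Carbon oxidation states along the series — formaldehyde: 0, formic acid: +2, chloroform: +2, carbon tetrachloride: +4.
Net change = +4 − (0) = +4.

+4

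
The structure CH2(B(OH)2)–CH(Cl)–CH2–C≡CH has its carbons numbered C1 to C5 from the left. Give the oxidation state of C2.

0

C2 has one bond to C (0), one bond to C (0), one bond to H (-1), one bond to Cl (+1).
Oxidation state = 0 + 0 − 1 + 1 = 0.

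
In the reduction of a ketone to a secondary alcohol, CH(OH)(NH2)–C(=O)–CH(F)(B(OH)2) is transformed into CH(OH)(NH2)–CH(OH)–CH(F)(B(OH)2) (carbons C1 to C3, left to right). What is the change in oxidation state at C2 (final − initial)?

Before: C2 has 2 bonds to C, 2 bonds to O → oxidation state +2.
After: C2 has 2 bonds to C, 1 bond to H, 1 bond to O → oxidation state 0.
Δ = 0 − (+2) = -2, so this is a reduction at C2.

-2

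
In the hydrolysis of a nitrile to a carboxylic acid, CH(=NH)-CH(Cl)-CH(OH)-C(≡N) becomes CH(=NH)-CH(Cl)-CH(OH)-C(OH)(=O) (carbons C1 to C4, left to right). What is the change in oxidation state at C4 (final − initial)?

0

Before: C4 has 1 bond to C, 3 bonds to N → oxidation state +3.
After: C4 has 1 bond to C, 3 bonds to O → oxidation state +3.
Δ = +3 − (+3) = 0, so no net redox change at C4.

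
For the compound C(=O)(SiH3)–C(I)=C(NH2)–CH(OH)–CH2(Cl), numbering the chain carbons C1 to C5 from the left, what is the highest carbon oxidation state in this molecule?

Tallying each carbon's bonds:
C1: 1C, 2O, 1Si → 0 + 2 − 1 = +1
C2: 3C, 1I → 0 + 1 = +1
C3: 3C, 1N → 0 + 1 = +1
C4: 2C, 1H, 1O → 0 − 1 + 1 = 0
C5: 1C, 2H, 1Cl → 0 − 2 + 1 = -1
The highest value is +1.

+1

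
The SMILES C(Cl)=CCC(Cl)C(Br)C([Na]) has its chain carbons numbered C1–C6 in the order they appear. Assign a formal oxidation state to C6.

Bonds to more-electronegative neighbours contribute +1 each, bonds to H or metals contribute −1 each, and C–C bonds contribute 0.
C6 has one bond to C (0), one bond to H (-1), one bond to Na (-1), one bond to H (-1).
Oxidation state = 0 − 1 − 1 − 1 = -3.

-3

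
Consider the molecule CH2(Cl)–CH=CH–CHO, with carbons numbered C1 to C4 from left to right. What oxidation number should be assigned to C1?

-1

C1 has one bond to C (0), one bond to H (-1), one bond to Cl (+1), one bond to H (-1).
Oxidation state = 0 − 1 + 1 − 1 = -1.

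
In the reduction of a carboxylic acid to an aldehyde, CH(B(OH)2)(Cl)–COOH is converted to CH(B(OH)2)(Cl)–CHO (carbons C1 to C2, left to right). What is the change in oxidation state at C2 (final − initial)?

-2

Before: C2 has 1 bond to C, 3 bonds to O → oxidation state +3.
After: C2 has 1 bond to C, 1 bond to H, 2 bonds to O → oxidation state +1.
Δ = +1 − (+3) = -2, so this is a reduction at C2.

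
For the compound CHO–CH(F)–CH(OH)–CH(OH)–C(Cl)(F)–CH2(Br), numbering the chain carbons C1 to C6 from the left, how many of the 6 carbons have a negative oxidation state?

Tallying each carbon's bonds:
C1: 1C, 1H, 2O → 0 − 1 + 2 = +1
C2: 2C, 1H, 1F → 0 − 1 + 1 = 0
C3: 2C, 1H, 1O → 0 − 1 + 1 = 0
C4: 2C, 1H, 1O → 0 − 1 + 1 = 0
C5: 2C, 1F, 1Cl → 0 + 1 + 1 = +2
C6: 1C, 2H, 1Br → 0 − 2 + 1 = -1
1 carbon (C6) meets the condition.

1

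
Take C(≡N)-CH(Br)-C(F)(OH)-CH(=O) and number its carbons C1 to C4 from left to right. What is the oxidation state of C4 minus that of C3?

C4: 1C, 1H, 2O → 0 − 1 + 2 = +1
C3: 2C, 1O, 1F → 0 + 1 + 1 = +2
Difference: +1 − (+2) = -1.

-1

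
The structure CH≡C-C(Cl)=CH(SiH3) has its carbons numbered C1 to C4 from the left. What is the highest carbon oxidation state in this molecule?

Bonds to more-electronegative neighbours contribute +1 each, bonds to H or metals contribute −1 each, and C–C bonds contribute 0. Tallying each carbon:
C1: 3C, 1H → 0 − 1 = -1
C2: 4C → 0 = 0
C3: 3C, 1Cl → 0 + 1 = +1
C4: 2C, 1H, 1Si → 0 − 1 − 1 = -2
The highest value is +1.

+1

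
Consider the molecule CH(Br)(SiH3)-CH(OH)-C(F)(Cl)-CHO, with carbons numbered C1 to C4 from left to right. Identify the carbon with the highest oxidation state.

C3

Count +1 for every bond to an atom more electronegative than carbon and −1 for every bond to one less electronegative; C–C bonds are 0. Tallying each carbon:
C1: 1C, 1H, 1Br, 1Si → 0 − 1 + 1 − 1 = -1
C2: 2C, 1H, 1O → 0 − 1 + 1 = 0
C3: 2C, 1F, 1Cl → 0 + 1 + 1 = +2
C4: 1C, 1H, 2O → 0 − 1 + 2 = +1
The most oxidised carbon is C3 at +2.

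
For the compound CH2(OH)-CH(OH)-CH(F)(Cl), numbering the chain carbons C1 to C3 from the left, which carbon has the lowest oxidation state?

Tallying each carbon's bonds:
C1: 1C, 2H, 1O → 0 − 2 + 1 = -1
C2: 2C, 1H, 1O → 0 − 1 + 1 = 0
C3: 1C, 1H, 1F, 1Cl → 0 − 1 + 1 + 1 = +1
The most reduced carbon is C1 at -1.

C1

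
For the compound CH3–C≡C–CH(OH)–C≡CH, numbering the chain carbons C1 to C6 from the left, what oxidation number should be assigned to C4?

0

Bonds to more-electronegative neighbours contribute +1 each, bonds to H or metals contribute −1 each, and C–C bonds contribute 0.
C4 has one bond to C (0), one bond to C (0), one bond to H (-1), one bond to O (+1).
Oxidation state = 0 + 0 − 1 + 1 = 0.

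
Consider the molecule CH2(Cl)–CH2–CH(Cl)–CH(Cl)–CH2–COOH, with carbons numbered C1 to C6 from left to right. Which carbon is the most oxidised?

C6

Tallying each carbon's bonds:
C1: 1C, 2H, 1Cl → 0 − 2 + 1 = -1
C2: 2C, 2H → 0 − 2 = -2
C3: 2C, 1H, 1Cl → 0 − 1 + 1 = 0
C4: 2C, 1H, 1Cl → 0 − 1 + 1 = 0
C5: 2C, 2H → 0 − 2 = -2
C6: 1C, 3O → 0 + 3 = +3
The most oxidised carbon is C6 at +3.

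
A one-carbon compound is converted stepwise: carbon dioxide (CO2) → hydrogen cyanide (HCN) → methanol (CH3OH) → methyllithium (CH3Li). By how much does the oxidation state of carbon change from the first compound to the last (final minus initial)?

-8

Carbon oxidation states along the series — carbon dioxide: +4, hydrogen cyanide: +2, methanol: -2, methyllithium: -4.
Net change = -4 − (+4) = -8.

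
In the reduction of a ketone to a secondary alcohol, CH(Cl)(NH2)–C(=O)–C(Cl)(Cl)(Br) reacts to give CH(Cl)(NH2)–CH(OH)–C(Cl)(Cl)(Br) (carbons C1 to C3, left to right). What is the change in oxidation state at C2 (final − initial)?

Before: C2 has 2 bonds to C, 2 bonds to O → oxidation state +2.
After: C2 has 2 bonds to C, 1 bond to H, 1 bond to O → oxidation state 0.
Δ = 0 − (+2) = -2, so this is a reduction at C2.

-2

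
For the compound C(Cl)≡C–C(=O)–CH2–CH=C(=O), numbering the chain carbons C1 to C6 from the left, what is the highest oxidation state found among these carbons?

Count +1 for every bond to an atom more electronegative than carbon and −1 for every bond to one less electronegative; C–C bonds are 0. Tallying each carbon:
C1: 3C, 1Cl → 0 + 1 = +1
C2: 4C → 0 = 0
C3: 2C, 2O → 0 + 2 = +2
C4: 2C, 2H → 0 − 2 = -2
C5: 3C, 1H → 0 − 1 = -1
C6: 2C, 2O → 0 + 2 = +2
The highest value is +2.

+2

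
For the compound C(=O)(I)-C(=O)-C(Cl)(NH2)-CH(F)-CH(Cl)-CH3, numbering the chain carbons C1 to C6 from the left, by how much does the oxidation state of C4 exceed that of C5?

0

C4: 2C, 1H, 1F → 0 − 1 + 1 = 0
C5: 2C, 1H, 1Cl → 0 − 1 + 1 = 0
Difference: 0 − (0) = 0.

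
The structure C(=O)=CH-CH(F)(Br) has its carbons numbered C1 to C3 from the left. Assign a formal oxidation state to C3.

+1

C3 has one bond to C (0), one bond to F (+1), one bond to Br (+1), one bond to H (-1).
Oxidation state = 0 + 1 + 1 − 1 = +1.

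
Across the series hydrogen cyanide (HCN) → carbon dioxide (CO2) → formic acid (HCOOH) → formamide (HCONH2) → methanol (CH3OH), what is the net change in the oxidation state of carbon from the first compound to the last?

-4

Carbon oxidation states along the series — hydrogen cyanide: +2, carbon dioxide: +4, formic acid: +2, formamide: +2, methanol: -2.
Net change = -2 − (+2) = -4.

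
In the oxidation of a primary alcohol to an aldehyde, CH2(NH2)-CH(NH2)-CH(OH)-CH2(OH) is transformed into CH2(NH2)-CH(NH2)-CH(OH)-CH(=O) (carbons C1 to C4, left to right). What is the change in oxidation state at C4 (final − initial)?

+2

Before: C4 has 1 bond to C, 2 bonds to H, 1 bond to O → oxidation state -1.
After: C4 has 1 bond to C, 1 bond to H, 2 bonds to O → oxidation state +1.
Δ = +1 − (-1) = +2, so this is an oxidation at C4.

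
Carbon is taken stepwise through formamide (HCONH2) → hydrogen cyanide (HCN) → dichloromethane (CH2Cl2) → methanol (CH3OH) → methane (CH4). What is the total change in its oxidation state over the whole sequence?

Carbon oxidation states along the series — formamide: +2, hydrogen cyanide: +2, dichloromethane: 0, methanol: -2, methane: -4.
Net change = -4 − (+2) = -6.

-6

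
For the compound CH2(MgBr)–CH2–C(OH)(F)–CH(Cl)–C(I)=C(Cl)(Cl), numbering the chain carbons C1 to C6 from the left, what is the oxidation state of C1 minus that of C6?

C1: 1C, 2H, 1Mg → 0 − 2 − 1 = -3
C6: 2C, 2Cl → 0 + 2 = +2
Difference: -3 − (+2) = -5.

-5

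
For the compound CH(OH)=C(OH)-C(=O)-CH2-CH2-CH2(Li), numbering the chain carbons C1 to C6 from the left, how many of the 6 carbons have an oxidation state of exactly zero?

Tallying each carbon's bonds:
C1: 2C, 1H, 1O → 0 − 1 + 1 = 0
C2: 3C, 1O → 0 + 1 = +1
C3: 2C, 2O → 0 + 2 = +2
C4: 2C, 2H → 0 − 2 = -2
C5: 2C, 2H → 0 − 2 = -2
C6: 1C, 2H, 1Li → 0 − 2 − 1 = -3
1 carbon (C1) meets the condition.

1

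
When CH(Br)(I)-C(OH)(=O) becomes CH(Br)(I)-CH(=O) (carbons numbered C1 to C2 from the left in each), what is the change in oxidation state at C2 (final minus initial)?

-2

Before: C2 has 1 bond to C, 3 bonds to O → oxidation state +3.
After: C2 has 1 bond to C, 1 bond to H, 2 bonds to O → oxidation state +1.
Δ = +1 − (+3) = -2, so this is a reduction at C2.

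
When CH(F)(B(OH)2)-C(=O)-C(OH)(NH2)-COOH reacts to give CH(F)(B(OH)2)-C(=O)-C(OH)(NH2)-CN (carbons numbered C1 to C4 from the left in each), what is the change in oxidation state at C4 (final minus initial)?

Before: C4 has 1 bond to C, 3 bonds to O → oxidation state +3.
After: C4 has 1 bond to C, 3 bonds to N → oxidation state +3.
Δ = +3 − (+3) = 0, so no net redox change at C4.

0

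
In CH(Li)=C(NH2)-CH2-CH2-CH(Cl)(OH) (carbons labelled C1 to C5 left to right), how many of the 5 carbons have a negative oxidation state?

Tallying each carbon's bonds:
C1: 2C, 1H, 1Li → 0 − 1 − 1 = -2
C2: 3C, 1N → 0 + 1 = +1
C3: 2C, 2H → 0 − 2 = -2
C4: 2C, 2H → 0 − 2 = -2
C5: 1C, 1H, 1O, 1Cl → 0 − 1 + 1 + 1 = +1
3 carbons (C1, C3, C4) meet the condition.

3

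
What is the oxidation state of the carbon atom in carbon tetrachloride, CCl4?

+4

Count +1 for every bond to an atom more electronegative than carbon and −1 for every bond to one less electronegative; C–C bonds are 0.
The carbon has one bond to Cl (+1), one bond to Cl (+1), one bond to Cl (+1), one bond to Cl (+1).
Oxidation state = +1 + 1 + 1 + 1 = +4.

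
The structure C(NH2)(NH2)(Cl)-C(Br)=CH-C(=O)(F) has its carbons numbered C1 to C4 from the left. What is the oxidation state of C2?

+1

C2 has one bond to C (0), a double bond to C (2×0 = 0), one bond to Br (+1).
Oxidation state = 0 + 0 + 1 = +1.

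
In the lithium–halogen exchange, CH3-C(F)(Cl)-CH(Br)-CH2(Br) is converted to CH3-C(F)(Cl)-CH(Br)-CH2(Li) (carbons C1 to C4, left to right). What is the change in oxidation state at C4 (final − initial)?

-2

Before: C4 has 1 bond to C, 2 bonds to H, 1 bond to Br → oxidation state -1.
After: C4 has 1 bond to C, 2 bonds to H, 1 bond to Li → oxidation state -3.
Δ = -3 − (-1) = -2, so this is a reduction at C4.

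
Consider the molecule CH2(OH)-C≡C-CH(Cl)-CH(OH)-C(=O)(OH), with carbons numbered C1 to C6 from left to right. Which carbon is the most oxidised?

Tallying each carbon's bonds:
C1: 1C, 2H, 1O → 0 − 2 + 1 = -1
C2: 4C → 0 = 0
C3: 4C → 0 = 0
C4: 2C, 1H, 1Cl → 0 − 1 + 1 = 0
C5: 2C, 1H, 1O → 0 − 1 + 1 = 0
C6: 1C, 3O → 0 + 3 = +3
The most oxidised carbon is C6 at +3.

C6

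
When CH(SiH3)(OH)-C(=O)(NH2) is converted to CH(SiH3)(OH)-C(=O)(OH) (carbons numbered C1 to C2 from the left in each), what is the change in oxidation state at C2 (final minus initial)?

0

Before: C2 has 1 bond to C, 2 bonds to O, 1 bond to N → oxidation state +3.
After: C2 has 1 bond to C, 3 bonds to O → oxidation state +3.
Δ = +3 − (+3) = 0, so no net redox change at C2.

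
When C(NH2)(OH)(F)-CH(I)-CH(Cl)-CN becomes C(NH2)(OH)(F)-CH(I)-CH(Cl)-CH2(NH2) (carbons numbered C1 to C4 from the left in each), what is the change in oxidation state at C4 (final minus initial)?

Before: C4 has 1 bond to C, 3 bonds to N → oxidation state +3.
After: C4 has 1 bond to C, 2 bonds to H, 1 bond to N → oxidation state -1.
Δ = -1 − (+3) = -4, so this is a reduction at C4.

-4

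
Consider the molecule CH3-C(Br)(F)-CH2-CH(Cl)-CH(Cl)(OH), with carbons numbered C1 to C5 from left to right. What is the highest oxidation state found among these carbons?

+2

Count +1 for every bond to an atom more electronegative than carbon and −1 for every bond to one less electronegative; C–C bonds are 0. Tallying each carbon:
C1: 1C, 3H → 0 − 3 = -3
C2: 2C, 1F, 1Br → 0 + 1 + 1 = +2
C3: 2C, 2H → 0 − 2 = -2
C4: 2C, 1H, 1Cl → 0 − 1 + 1 = 0
C5: 1C, 1H, 1O, 1Cl → 0 − 1 + 1 + 1 = +1
The highest value is +2.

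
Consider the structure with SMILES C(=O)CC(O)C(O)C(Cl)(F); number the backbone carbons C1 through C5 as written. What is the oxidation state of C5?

Bonds to more-electronegative neighbours contribute +1 each, bonds to H or metals contribute −1 each, and C–C bonds contribute 0.
C5 has one bond to C (0), one bond to Cl (+1), one bond to H (-1), one bond to F (+1).
Oxidation state = 0 + 1 − 1 + 1 = +1.

+1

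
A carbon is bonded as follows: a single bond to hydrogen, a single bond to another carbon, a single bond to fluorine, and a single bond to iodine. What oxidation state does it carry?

+1

The carbon has one bond to C (0), one bond to I (+1), one bond to H (-1), one bond to F (+1).
Oxidation state = 0 + 1 − 1 + 1 = +1.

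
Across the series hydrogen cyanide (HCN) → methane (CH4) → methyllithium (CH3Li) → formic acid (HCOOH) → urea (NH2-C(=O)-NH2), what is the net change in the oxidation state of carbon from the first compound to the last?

Carbon oxidation states along the series — hydrogen cyanide: +2, methane: -4, methyllithium: -4, formic acid: +2, urea: +4.
Net change = +4 − (+2) = +2.

+2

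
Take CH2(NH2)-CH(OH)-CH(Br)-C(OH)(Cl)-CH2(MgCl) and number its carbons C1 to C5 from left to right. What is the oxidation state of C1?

-1

C1 has one bond to C (0), one bond to H (-1), one bond to H (-1), one bond to N (+1).
Oxidation state = 0 − 1 − 1 + 1 = -1.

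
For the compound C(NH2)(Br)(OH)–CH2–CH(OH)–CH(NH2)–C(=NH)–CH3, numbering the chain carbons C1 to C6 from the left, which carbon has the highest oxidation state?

Bonds to more-electronegative neighbours contribute +1 each, bonds to H or metals contribute −1 each, and C–C bonds contribute 0. Tallying each carbon:
C1: 1C, 1O, 1N, 1Br → 0 + 1 + 1 + 1 = +3
C2: 2C, 2H → 0 − 2 = -2
C3: 2C, 1H, 1O → 0 − 1 + 1 = 0
C4: 2C, 1H, 1N → 0 − 1 + 1 = 0
C5: 2C, 2N → 0 + 2 = +2
C6: 1C, 3H → 0 − 3 = -3
The most oxidised carbon is C1 at +3.

C1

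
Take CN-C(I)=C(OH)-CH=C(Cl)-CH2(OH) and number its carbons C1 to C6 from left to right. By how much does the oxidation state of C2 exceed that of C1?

C2: 3C, 1I → 0 + 1 = +1
C1: 1C, 3N → 0 + 3 = +3
Difference: +1 − (+3) = -2.

-2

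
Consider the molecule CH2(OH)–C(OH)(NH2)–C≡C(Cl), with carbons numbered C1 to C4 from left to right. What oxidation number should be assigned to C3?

Bonds to more-electronegative neighbours contribute +1 each, bonds to H or metals contribute −1 each, and C–C bonds contribute 0.
C3 has one bond to C (0), a triple bond to C (3×0 = 0).
Oxidation state = 0 + 0 = 0.

0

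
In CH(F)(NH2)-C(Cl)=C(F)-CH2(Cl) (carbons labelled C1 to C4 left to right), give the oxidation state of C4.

-1

C4 has one bond to C (0), one bond to H (-1), one bond to Cl (+1), one bond to H (-1).
Oxidation state = 0 − 1 + 1 − 1 = -1.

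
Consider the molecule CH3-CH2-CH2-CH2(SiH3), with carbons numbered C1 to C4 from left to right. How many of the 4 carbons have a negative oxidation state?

Tallying each carbon's bonds:
C1: 1C, 3H → 0 − 3 = -3
C2: 2C, 2H → 0 − 2 = -2
C3: 2C, 2H → 0 − 2 = -2
C4: 1C, 2H, 1Si → 0 − 2 − 1 = -3
4 carbons (C1, C2, C3, C4) meet the condition.

4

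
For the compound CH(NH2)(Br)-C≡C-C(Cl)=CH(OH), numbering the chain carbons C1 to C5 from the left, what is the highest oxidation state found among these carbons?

+1

Tallying each carbon's bonds:
C1: 1C, 1H, 1N, 1Br → 0 − 1 + 1 + 1 = +1
C2: 4C → 0 = 0
C3: 4C → 0 = 0
C4: 3C, 1Cl → 0 + 1 = +1
C5: 2C, 1H, 1O → 0 − 1 + 1 = 0
The highest value is +1.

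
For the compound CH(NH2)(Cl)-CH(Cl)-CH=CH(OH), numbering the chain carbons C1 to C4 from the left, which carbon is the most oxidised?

C1

Each bond to a more electronegative atom (O, N, halogen) counts +1, each bond to a less electronegative atom (H, metal, B, Si) counts −1, and each C–C bond counts 0. Tallying each carbon:
C1: 1C, 1H, 1N, 1Cl → 0 − 1 + 1 + 1 = +1
C2: 2C, 1H, 1Cl → 0 − 1 + 1 = 0
C3: 3C, 1H → 0 − 1 = -1
C4: 2C, 1H, 1O → 0 − 1 + 1 = 0
The most oxidised carbon is C1 at +1.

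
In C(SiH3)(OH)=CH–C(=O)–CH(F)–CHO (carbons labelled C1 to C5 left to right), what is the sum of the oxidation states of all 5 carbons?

Assign +1 per bond to O/N/halogen, −1 per bond to H or an electropositive element, and 0 per bond to carbon. Tallying each carbon:
C1: 2C, 1O, 1Si → 0 + 1 − 1 = 0
C2: 3C, 1H → 0 − 1 = -1
C3: 2C, 2O → 0 + 2 = +2
C4: 2C, 1H, 1F → 0 − 1 + 1 = 0
C5: 1C, 1H, 2O → 0 − 1 + 2 = +1
Sum = 0 − 1 + 2 + 0 + 1 = +2.

+2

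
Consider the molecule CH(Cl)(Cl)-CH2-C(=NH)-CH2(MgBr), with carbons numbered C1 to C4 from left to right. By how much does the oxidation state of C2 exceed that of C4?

+1

C2: 2C, 2H → 0 − 2 = -2
C4: 1C, 2H, 1Mg → 0 − 2 − 1 = -3
Difference: -2 − (-3) = +1.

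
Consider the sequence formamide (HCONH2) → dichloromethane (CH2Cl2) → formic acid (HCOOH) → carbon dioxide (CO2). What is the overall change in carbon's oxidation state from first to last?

+2

Carbon oxidation states along the series — formamide: +2, dichloromethane: 0, formic acid: +2, carbon dioxide: +4.
Net change = +4 − (+2) = +2.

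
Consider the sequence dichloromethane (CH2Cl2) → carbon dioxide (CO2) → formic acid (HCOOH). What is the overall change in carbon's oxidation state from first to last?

+2

Carbon oxidation states along the series — dichloromethane: 0, carbon dioxide: +4, formic acid: +2.
Net change = +2 − (0) = +2.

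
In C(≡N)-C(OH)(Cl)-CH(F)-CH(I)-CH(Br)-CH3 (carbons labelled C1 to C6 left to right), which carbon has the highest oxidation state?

C1

Tallying each carbon's bonds:
C1: 1C, 3N → 0 + 3 = +3
C2: 2C, 1O, 1Cl → 0 + 1 + 1 = +2
C3: 2C, 1H, 1F → 0 − 1 + 1 = 0
C4: 2C, 1H, 1I → 0 − 1 + 1 = 0
C5: 2C, 1H, 1Br → 0 − 1 + 1 = 0
C6: 1C, 3H → 0 − 3 = -3
The most oxidised carbon is C1 at +3.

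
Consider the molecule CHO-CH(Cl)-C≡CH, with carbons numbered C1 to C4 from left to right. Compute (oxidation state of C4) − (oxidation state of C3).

-1

C4: 3C, 1H → 0 − 1 = -1
C3: 4C → 0 = 0
Difference: -1 − (0) = -1.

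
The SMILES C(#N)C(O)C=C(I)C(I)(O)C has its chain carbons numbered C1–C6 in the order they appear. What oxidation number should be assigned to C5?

C5 has one bond to C (0), one bond to C (0), one bond to I (+1), one bond to O (+1).
Oxidation state = 0 + 0 + 1 + 1 = +2.

+2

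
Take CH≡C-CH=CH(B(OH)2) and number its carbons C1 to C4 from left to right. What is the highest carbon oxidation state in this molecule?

0

Tallying each carbon's bonds:
C1: 3C, 1H → 0 − 1 = -1
C2: 4C → 0 = 0
C3: 3C, 1H → 0 − 1 = -1
C4: 2C, 1H, 1B → 0 − 1 − 1 = -2
The highest value is 0.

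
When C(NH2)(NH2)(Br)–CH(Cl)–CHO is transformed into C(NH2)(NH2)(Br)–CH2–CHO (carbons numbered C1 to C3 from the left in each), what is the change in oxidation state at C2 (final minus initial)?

Before: C2 has 2 bonds to C, 1 bond to H, 1 bond to Cl → oxidation state 0.
After: C2 has 2 bonds to C, 2 bonds to H → oxidation state -2.
Δ = -2 − (0) = -2, so this is a reduction at C2.

-2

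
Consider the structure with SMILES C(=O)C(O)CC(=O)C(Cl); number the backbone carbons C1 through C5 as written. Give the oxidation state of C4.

+2

C4 has one bond to C (0), one bond to C (0), a double bond to O (2×+1 = +2).
Oxidation state = 0 + 0 + 2 = +2.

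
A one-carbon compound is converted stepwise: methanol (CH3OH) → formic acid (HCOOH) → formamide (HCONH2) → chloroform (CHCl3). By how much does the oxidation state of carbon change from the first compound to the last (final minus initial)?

+4

Carbon oxidation states along the series — methanol: -2, formic acid: +2, formamide: +2, chloroform: +2.
Net change = +2 − (-2) = +4.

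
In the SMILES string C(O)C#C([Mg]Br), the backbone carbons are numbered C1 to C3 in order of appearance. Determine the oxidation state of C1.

-1

Assign +1 per bond to O/N/halogen, −1 per bond to H or an electropositive element, and 0 per bond to carbon.
C1 has one bond to C (0), one bond to H (-1), one bond to H (-1), one bond to O (+1).
Oxidation state = 0 − 1 − 1 + 1 = -1.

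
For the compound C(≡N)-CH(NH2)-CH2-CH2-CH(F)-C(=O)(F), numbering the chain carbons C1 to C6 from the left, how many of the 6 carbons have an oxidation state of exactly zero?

Tallying each carbon's bonds:
C1: 1C, 3N → 0 + 3 = +3
C2: 2C, 1H, 1N → 0 − 1 + 1 = 0
C3: 2C, 2H → 0 − 2 = -2
C4: 2C, 2H → 0 − 2 = -2
C5: 2C, 1H, 1F → 0 − 1 + 1 = 0
C6: 1C, 2O, 1F → 0 + 2 + 1 = +3
2 carbons (C2, C5) meet the condition.

2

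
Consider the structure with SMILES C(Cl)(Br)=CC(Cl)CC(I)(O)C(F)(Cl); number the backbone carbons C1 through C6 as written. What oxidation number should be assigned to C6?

+1

Count +1 for every bond to an atom more electronegative than carbon and −1 for every bond to one less electronegative; C–C bonds are 0.
C6 has one bond to C (0), one bond to H (-1), one bond to F (+1), one bond to Cl (+1).
Oxidation state = 0 − 1 + 1 + 1 = +1.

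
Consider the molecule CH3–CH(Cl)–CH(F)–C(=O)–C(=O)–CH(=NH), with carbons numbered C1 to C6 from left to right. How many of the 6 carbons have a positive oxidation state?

Tallying each carbon's bonds:
C1: 1C, 3H → 0 − 3 = -3
C2: 2C, 1H, 1Cl → 0 − 1 + 1 = 0
C3: 2C, 1H, 1F → 0 − 1 + 1 = 0
C4: 2C, 2O → 0 + 2 = +2
C5: 2C, 2O → 0 + 2 = +2
C6: 1C, 1H, 2N → 0 − 1 + 2 = +1
3 carbons (C4, C5, C6) meet the condition.

3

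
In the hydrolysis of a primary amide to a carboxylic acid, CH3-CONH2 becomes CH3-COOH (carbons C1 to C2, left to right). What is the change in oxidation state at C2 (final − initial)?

0

Before: C2 has 1 bond to C, 2 bonds to O, 1 bond to N → oxidation state +3.
After: C2 has 1 bond to C, 3 bonds to O → oxidation state +3.
Δ = +3 − (+3) = 0, so no net redox change at C2.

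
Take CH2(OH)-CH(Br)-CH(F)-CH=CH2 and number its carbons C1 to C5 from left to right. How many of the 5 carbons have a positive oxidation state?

0

Tallying each carbon's bonds:
C1: 1C, 2H, 1O → 0 − 2 + 1 = -1
C2: 2C, 1H, 1Br → 0 − 1 + 1 = 0
C3: 2C, 1H, 1F → 0 − 1 + 1 = 0
C4: 3C, 1H → 0 − 1 = -1
C5: 2C, 2H → 0 − 2 = -2
0 carbons meet the condition.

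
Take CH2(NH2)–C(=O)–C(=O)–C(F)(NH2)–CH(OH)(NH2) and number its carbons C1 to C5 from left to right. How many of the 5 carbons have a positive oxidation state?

4

Bonds to more-electronegative neighbours contribute +1 each, bonds to H or metals contribute −1 each, and C–C bonds contribute 0. Tallying each carbon:
C1: 1C, 2H, 1N → 0 − 2 + 1 = -1
C2: 2C, 2O → 0 + 2 = +2
C3: 2C, 2O → 0 + 2 = +2
C4: 2C, 1N, 1F → 0 + 1 + 1 = +2
C5: 1C, 1H, 1O, 1N → 0 − 1 + 1 + 1 = +1
4 carbons (C2, C3, C4, C5) meet the condition.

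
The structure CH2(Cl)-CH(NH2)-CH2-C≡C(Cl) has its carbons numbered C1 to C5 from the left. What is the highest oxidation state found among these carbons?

Bonds to more-electronegative neighbours contribute +1 each, bonds to H or metals contribute −1 each, and C–C bonds contribute 0. Tallying each carbon:
C1: 1C, 2H, 1Cl → 0 − 2 + 1 = -1
C2: 2C, 1H, 1N → 0 − 1 + 1 = 0
C3: 2C, 2H → 0 − 2 = -2
C4: 4C → 0 = 0
C5: 3C, 1Cl → 0 + 1 = +1
The highest value is +1.

+1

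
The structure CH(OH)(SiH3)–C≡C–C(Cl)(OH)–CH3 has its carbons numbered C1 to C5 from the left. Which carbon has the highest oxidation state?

C4

Tallying each carbon's bonds:
C1: 1C, 1H, 1O, 1Si → 0 − 1 + 1 − 1 = -1
C2: 4C → 0 = 0
C3: 4C → 0 = 0
C4: 2C, 1O, 1Cl → 0 + 1 + 1 = +2
C5: 1C, 3H → 0 − 3 = -3
The most oxidised carbon is C4 at +2.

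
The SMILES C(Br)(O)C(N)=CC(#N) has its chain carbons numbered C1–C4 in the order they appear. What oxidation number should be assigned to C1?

+1

Assign +1 per bond to O/N/halogen, −1 per bond to H or an electropositive element, and 0 per bond to carbon.
C1 has one bond to C (0), one bond to Br (+1), one bond to O (+1), one bond to H (-1).
Oxidation state = 0 + 1 + 1 − 1 = +1.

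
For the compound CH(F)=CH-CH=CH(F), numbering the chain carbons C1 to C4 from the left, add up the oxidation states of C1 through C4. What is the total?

Count +1 for every bond to an atom more electronegative than carbon and −1 for every bond to one less electronegative; C–C bonds are 0. Tallying each carbon:
C1: 2C, 1H, 1F → 0 − 1 + 1 = 0
C2: 3C, 1H → 0 − 1 = -1
C3: 3C, 1H → 0 − 1 = -1
C4: 2C, 1H, 1F → 0 − 1 + 1 = 0
Sum = 0 − 1 − 1 + 0 = -2.

-2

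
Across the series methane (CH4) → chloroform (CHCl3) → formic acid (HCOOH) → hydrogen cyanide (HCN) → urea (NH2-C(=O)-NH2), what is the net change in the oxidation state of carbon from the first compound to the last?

+8

Carbon oxidation states along the series — methane: -4, chloroform: +2, formic acid: +2, hydrogen cyanide: +2, urea: +4.
Net change = +4 − (-4) = +8.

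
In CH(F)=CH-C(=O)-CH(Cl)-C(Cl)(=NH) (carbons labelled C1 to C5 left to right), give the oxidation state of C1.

Count +1 for every bond to an atom more electronegative than carbon and −1 for every bond to one less electronegative; C–C bonds are 0.
C1 has a double bond to C (2×0 = 0), one bond to F (+1), one bond to H (-1).
Oxidation state = 0 + 1 − 1 = 0.

0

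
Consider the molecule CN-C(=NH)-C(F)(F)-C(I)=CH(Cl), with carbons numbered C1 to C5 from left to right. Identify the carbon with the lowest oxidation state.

Bonds to more-electronegative neighbours contribute +1 each, bonds to H or metals contribute −1 each, and C–C bonds contribute 0. Tallying each carbon:
C1: 1C, 3N → 0 + 3 = +3
C2: 2C, 2N → 0 + 2 = +2
C3: 2C, 2F → 0 + 2 = +2
C4: 3C, 1I → 0 + 1 = +1
C5: 2C, 1H, 1Cl → 0 − 1 + 1 = 0
The most reduced carbon is C5 at 0.

C5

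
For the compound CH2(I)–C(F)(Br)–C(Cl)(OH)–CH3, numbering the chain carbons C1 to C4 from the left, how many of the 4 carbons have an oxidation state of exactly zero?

Bonds to more-electronegative neighbours contribute +1 each, bonds to H or metals contribute −1 each, and C–C bonds contribute 0. Tallying each carbon:
C1: 1C, 2H, 1I → 0 − 2 + 1 = -1
C2: 2C, 1F, 1Br → 0 + 1 + 1 = +2
C3: 2C, 1O, 1Cl → 0 + 1 + 1 = +2
C4: 1C, 3H → 0 − 3 = -3
0 carbons meet the condition.

0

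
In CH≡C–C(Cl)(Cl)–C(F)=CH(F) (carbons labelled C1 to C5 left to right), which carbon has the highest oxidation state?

C3

Assign +1 per bond to O/N/halogen, −1 per bond to H or an electropositive element, and 0 per bond to carbon. Tallying each carbon:
C1: 3C, 1H → 0 − 1 = -1
C2: 4C → 0 = 0
C3: 2C, 2Cl → 0 + 2 = +2
C4: 3C, 1F → 0 + 1 = +1
C5: 2C, 1H, 1F → 0 − 1 + 1 = 0
The most oxidised carbon is C3 at +2.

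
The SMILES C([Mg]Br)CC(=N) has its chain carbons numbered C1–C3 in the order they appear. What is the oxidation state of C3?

Assign +1 per bond to O/N/halogen, −1 per bond to H or an electropositive element, and 0 per bond to carbon.
C3 has one bond to C (0), one bond to H (-1), a double bond to N (2×+1 = +2).
Oxidation state = 0 − 1 + 2 = +1.

+1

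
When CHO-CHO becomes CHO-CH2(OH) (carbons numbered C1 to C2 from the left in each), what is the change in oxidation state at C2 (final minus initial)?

Before: C2 has 1 bond to C, 1 bond to H, 2 bonds to O → oxidation state +1.
After: C2 has 1 bond to C, 2 bonds to H, 1 bond to O → oxidation state -1.
Δ = -1 − (+1) = -2, so this is a reduction at C2.

-2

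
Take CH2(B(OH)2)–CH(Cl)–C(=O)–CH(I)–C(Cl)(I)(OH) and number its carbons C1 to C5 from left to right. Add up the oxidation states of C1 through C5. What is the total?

Tallying each carbon's bonds:
C1: 1C, 2H, 1B → 0 − 2 − 1 = -3
C2: 2C, 1H, 1Cl → 0 − 1 + 1 = 0
C3: 2C, 2O → 0 + 2 = +2
C4: 2C, 1H, 1I → 0 − 1 + 1 = 0
C5: 1C, 1O, 1Cl, 1I → 0 + 1 + 1 + 1 = +3
Sum = -3 + 0 + 2 + 0 + 3 = +2.

+2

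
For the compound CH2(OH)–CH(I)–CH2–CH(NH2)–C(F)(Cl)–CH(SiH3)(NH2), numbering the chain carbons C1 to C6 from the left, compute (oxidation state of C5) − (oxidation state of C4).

+2

C5: 2C, 1F, 1Cl → 0 + 1 + 1 = +2
C4: 2C, 1H, 1N → 0 − 1 + 1 = 0
Difference: +2 − (0) = +2.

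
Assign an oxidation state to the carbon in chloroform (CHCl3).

The carbon has one bond to H (-1), one bond to Cl (+1), one bond to Cl (+1), one bond to Cl (+1).
Oxidation state = -1 + 1 + 1 + 1 = +2.

+2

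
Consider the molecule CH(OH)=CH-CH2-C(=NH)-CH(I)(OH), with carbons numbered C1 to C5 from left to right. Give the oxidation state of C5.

+1

C5 has one bond to C (0), one bond to H (-1), one bond to I (+1), one bond to O (+1).
Oxidation state = 0 − 1 + 1 + 1 = +1.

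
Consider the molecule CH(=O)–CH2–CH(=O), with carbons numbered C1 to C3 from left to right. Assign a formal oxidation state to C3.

+1

Bonds to more-electronegative neighbours contribute +1 each, bonds to H or metals contribute −1 each, and C–C bonds contribute 0.
C3 has one bond to C (0), one bond to H (-1), a double bond to O (2×+1 = +2).
Oxidation state = 0 − 1 + 2 = +1.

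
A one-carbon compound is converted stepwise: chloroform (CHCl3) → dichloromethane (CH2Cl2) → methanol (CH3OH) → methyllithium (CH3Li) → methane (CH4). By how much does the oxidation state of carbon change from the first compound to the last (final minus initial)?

-6

Carbon oxidation states along the series — chloroform: +2, dichloromethane: 0, methanol: -2, methyllithium: -4, methane: -4.
Net change = -4 − (+2) = -6.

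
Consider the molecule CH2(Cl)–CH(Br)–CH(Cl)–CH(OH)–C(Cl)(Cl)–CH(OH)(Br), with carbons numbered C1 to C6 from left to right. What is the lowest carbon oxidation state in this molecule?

Tallying each carbon's bonds:
C1: 1C, 2H, 1Cl → 0 − 2 + 1 = -1
C2: 2C, 1H, 1Br → 0 − 1 + 1 = 0
C3: 2C, 1H, 1Cl → 0 − 1 + 1 = 0
C4: 2C, 1H, 1O → 0 − 1 + 1 = 0
C5: 2C, 2Cl → 0 + 2 = +2
C6: 1C, 1H, 1O, 1Br → 0 − 1 + 1 + 1 = +1
The lowest value is -1.

-1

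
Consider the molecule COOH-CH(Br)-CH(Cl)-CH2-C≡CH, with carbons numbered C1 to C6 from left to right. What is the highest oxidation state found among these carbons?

Each bond to a more electronegative atom (O, N, halogen) counts +1, each bond to a less electronegative atom (H, metal, B, Si) counts −1, and each C–C bond counts 0. Tallying each carbon:
C1: 1C, 3O → 0 + 3 = +3
C2: 2C, 1H, 1Br → 0 − 1 + 1 = 0
C3: 2C, 1H, 1Cl → 0 − 1 + 1 = 0
C4: 2C, 2H → 0 − 2 = -2
C5: 4C → 0 = 0
C6: 3C, 1H → 0 − 1 = -1
The highest value is +3.

+3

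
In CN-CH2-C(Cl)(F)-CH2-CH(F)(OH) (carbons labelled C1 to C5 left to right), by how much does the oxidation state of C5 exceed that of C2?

+3

C5: 1C, 1H, 1O, 1F → 0 − 1 + 1 + 1 = +1
C2: 2C, 2H → 0 − 2 = -2
Difference: +1 − (-2) = +3.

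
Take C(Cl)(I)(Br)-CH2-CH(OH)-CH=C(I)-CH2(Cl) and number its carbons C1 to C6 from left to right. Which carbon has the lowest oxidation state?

C2

Tallying each carbon's bonds:
C1: 1C, 1Cl, 1Br, 1I → 0 + 1 + 1 + 1 = +3
C2: 2C, 2H → 0 − 2 = -2
C3: 2C, 1H, 1O → 0 − 1 + 1 = 0
C4: 3C, 1H → 0 − 1 = -1
C5: 3C, 1I → 0 + 1 = +1
C6: 1C, 2H, 1Cl → 0 − 2 + 1 = -1
The most reduced carbon is C2 at -2.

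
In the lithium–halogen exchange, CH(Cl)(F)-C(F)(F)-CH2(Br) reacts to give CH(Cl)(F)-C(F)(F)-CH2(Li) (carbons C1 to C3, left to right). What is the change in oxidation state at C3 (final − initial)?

Before: C3 has 1 bond to C, 2 bonds to H, 1 bond to Br → oxidation state -1.
After: C3 has 1 bond to C, 2 bonds to H, 1 bond to Li → oxidation state -3.
Δ = -3 − (-1) = -2, so this is a reduction at C3.

-2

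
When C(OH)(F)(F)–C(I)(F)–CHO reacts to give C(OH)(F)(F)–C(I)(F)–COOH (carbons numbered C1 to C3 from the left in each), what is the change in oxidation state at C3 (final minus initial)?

Before: C3 has 1 bond to C, 1 bond to H, 2 bonds to O → oxidation state +1.
After: C3 has 1 bond to C, 3 bonds to O → oxidation state +3.
Δ = +3 − (+1) = +2, so this is an oxidation at C3.

+2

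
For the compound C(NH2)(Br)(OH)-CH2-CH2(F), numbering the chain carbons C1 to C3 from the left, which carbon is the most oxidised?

Each bond to a more electronegative atom (O, N, halogen) counts +1, each bond to a less electronegative atom (H, metal, B, Si) counts −1, and each C–C bond counts 0. Tallying each carbon:
C1: 1C, 1O, 1N, 1Br → 0 + 1 + 1 + 1 = +3
C2: 2C, 2H → 0 − 2 = -2
C3: 1C, 2H, 1F → 0 − 2 + 1 = -1
The most oxidised carbon is C1 at +3.

C1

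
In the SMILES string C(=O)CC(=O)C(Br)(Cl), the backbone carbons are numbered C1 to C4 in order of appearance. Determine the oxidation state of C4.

Assign +1 per bond to O/N/halogen, −1 per bond to H or an electropositive element, and 0 per bond to carbon.
C4 has one bond to C (0), one bond to H (-1), one bond to Br (+1), one bond to Cl (+1).
Oxidation state = 0 − 1 + 1 + 1 = +1.

+1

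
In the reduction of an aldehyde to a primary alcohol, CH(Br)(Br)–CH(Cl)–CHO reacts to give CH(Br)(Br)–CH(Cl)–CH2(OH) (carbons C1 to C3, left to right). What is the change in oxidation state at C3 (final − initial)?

-2

Before: C3 has 1 bond to C, 1 bond to H, 2 bonds to O → oxidation state +1.
After: C3 has 1 bond to C, 2 bonds to H, 1 bond to O → oxidation state -1.
Δ = -1 − (+1) = -2, so this is a reduction at C3.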